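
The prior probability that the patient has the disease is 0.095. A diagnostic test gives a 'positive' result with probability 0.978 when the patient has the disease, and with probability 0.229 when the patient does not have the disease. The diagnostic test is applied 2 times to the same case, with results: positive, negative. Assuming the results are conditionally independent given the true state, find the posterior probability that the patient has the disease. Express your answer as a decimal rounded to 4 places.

Posterior P(H) ≈ 0.0126

Let H be the event that the patient has the disease; start with P(H) = 0.095. P('positive'|H) = 0.978, P('positive'|¬H) = 0.229.
Update on result 1 ('positive'): P(H) ← 0.978·0.0950 / (0.978·0.0950 + 0.229·0.9050) = 0.092910/0.30016 = 0.3095.
Update on result 2 ('negative'): P(H) ← 0.022·0.3095 / (0.022·0.3095 + 0.771·0.6905) = 0.0068099/0.53915 = 0.0126.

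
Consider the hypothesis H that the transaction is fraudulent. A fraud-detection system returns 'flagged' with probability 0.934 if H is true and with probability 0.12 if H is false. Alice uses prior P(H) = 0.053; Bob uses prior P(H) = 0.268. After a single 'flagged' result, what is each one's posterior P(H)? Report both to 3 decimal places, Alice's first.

P('+'|H) = 0.934, P('+'|¬H) = 0.12.
Alice: numerator 0.934·0.053 = 0.049502; evidence = 0.049502+0.12·0.947 = 0.16314; posterior = 0.303.
Bob: numerator 0.934·0.268 = 0.25031; evidence = 0.25031+0.12·0.732 = 0.33815; posterior = 0.740.

Alice: 0.303; Bob: 0.740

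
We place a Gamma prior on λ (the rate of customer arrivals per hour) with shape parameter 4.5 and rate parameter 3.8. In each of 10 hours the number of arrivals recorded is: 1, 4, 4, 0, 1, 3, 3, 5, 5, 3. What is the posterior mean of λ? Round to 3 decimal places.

Posterior mean ≈ 2.428

Total count ∑xᵢ = 29 over n = 10 hours.
Gamma is conjugate to the Poisson likelihood: posterior is Gamma(shape = 4.5+29 = 33.5, rate = 3.8+10 = 13.8).
E[λ | data] = 33.5/13.8 = 2.428.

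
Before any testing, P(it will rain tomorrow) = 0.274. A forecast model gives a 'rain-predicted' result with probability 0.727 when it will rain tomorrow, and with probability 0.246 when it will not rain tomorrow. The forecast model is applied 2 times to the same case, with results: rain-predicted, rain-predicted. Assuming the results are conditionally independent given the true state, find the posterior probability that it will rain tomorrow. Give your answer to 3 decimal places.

Let H be the event that it will rain tomorrow; start with P(H) = 0.274. P('rain-predicted'|H) = 0.727, P('rain-predicted'|¬H) = 0.246.
Update on result 1 ('rain-predicted'): P(H) ← 0.727·0.2740 / (0.727·0.2740 + 0.246·0.7260) = 0.19920/0.37779 = 0.5273.
Update on result 2 ('rain-predicted'): P(H) ← 0.727·0.5273 / (0.727·0.5273 + 0.246·0.4727) = 0.38332/0.49962 = 0.7672.

Posterior P(H) ≈ 0.767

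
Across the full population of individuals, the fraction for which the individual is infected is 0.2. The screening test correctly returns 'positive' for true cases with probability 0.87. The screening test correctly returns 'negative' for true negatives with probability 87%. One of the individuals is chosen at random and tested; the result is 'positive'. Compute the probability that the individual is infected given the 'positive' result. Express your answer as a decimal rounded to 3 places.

P(H | E) ≈ 0.626

Let H be the event that the individual is infected. P(H) = 0.2, so P(¬H) = 0.8. With E the 'positive' result, P(E|H) = 0.87 and P(E|¬H) = 0.13.
P(E) = 0.87·0.2 + 0.13·0.8 = 0.17400 + 0.10400 = 0.27800.
By Bayes' theorem, P(H|E) = 0.17400 / 0.27800 = 0.626.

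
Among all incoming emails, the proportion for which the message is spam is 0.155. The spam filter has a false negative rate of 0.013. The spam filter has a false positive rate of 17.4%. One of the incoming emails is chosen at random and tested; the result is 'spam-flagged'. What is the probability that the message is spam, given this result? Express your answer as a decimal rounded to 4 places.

P(H | E) ≈ 0.5099

Let H be the event that the message is spam. P(H) = 0.155, so P(¬H) = 0.845. With E the 'spam-flagged' result, P(E|H) = 0.987 and P(E|¬H) = 0.174.
P(E) = 0.987·0.155 + 0.174·0.845 = 0.15299 + 0.14703 = 0.30002.
By Bayes' theorem, P(H|E) = 0.15299 / 0.30002 = 0.5099.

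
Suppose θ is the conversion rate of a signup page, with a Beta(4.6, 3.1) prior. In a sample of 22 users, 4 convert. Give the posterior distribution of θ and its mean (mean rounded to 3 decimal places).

Observing 4 successes and 18 failures updates Beta(4.6, 3.1) by adding the success and failure counts to the two shape parameters: α = 4.6+4 = 8.6, β = 3.1+18 = 21.1.
Posterior mean = α/(α+β) = 8.6/29.7 = 0.290.

Posterior: Beta(8.6, 21.1); mean ≈ 0.290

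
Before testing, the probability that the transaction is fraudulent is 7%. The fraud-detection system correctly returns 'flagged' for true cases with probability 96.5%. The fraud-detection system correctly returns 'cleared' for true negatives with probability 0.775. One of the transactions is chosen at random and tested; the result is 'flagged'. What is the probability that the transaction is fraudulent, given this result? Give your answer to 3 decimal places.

Write H for 'the transaction is fraudulent'. Prior odds H:¬H = 0.07/0.93 = 0.075269. For the 'flagged' outcome, the likelihood ratio is 0.965/0.225 = 4.2889.
Posterior odds = 0.075269 × 4.2889 = 0.32282, so P(H|E) = 0.32282/(1+0.32282) = 0.244.

P(H | E) ≈ 0.244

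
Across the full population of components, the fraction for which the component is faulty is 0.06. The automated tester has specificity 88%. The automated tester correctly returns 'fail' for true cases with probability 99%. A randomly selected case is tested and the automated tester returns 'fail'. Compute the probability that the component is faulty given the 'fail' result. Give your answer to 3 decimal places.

Let H be the event that the component is faulty. P(H) = 0.06, so P(¬H) = 0.94. With E the 'fail' result, P(E|H) = 0.99 and P(E|¬H) = 0.12.
P(E) = 0.99·0.06 + 0.12·0.94 = 0.059400 + 0.11280 = 0.17220.
By Bayes' theorem, P(H|E) = 0.059400 / 0.17220 = 0.345.

P(H | E) ≈ 0.345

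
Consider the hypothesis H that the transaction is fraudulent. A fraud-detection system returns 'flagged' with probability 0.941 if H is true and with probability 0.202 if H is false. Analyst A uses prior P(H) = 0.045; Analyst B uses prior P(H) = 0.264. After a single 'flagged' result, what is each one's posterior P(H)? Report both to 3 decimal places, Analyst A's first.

P('+'|H) = 0.941, P('+'|¬H) = 0.202.
Analyst A: numerator 0.941·0.045 = 0.042345; evidence = 0.042345+0.202·0.955 = 0.23525; posterior = 0.180.
Analyst B: numerator 0.941·0.264 = 0.24842; evidence = 0.24842+0.202·0.736 = 0.39710; posterior = 0.626.

Analyst A: 0.180; Analyst B: 0.626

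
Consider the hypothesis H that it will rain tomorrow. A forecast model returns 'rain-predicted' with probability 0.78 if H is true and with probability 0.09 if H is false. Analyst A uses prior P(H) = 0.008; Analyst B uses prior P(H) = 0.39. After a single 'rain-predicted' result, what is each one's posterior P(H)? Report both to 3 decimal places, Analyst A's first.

The likelihood ratio for a 'rain-predicted' result is 0.78/0.09 = 8.6667.
Analyst A: prior odds 0.008/0.992 = 0.0080645; posterior odds 0.069892; posterior probability 0.065.
Analyst B: prior odds 0.39/0.61 = 0.63934; posterior odds 5.5410; posterior probability 0.847.

Analyst A: 0.065; Analyst B: 0.847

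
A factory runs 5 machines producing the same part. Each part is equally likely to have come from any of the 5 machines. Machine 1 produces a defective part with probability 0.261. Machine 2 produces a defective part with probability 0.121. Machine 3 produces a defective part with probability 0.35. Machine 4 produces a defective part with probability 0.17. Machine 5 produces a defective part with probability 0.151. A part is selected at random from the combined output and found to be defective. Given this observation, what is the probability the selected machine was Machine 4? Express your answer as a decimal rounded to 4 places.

Posterior probability ≈ 0.1614

P(defective|M1) = 0.261; P(defective|M2) = 0.121; P(defective|M3) = 0.35; P(defective|M4) = 0.17; P(defective|M5) = 0.151.
Prior × likelihood for each source: 0.2·0.261=0.05220, 0.2·0.121=0.02420, 0.2·0.35=0.07000, 0.2·0.17=0.03400, 0.2·0.151=0.03020. Summing gives P(defective) = 0.21060.
P(Machine 4 | defective) = 0.03400 / 0.21060 = 0.1614.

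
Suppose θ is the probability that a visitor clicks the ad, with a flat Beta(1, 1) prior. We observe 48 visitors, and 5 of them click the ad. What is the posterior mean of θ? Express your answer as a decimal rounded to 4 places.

Posterior mean ≈ 0.1200

The binomial likelihood is conjugate to the Beta prior: with 5 successes and 43 failures, the posterior is Beta(1+5, 1+43) = Beta(6, 44).
Posterior mean = α/(α+β) = 6/50 = 0.1200.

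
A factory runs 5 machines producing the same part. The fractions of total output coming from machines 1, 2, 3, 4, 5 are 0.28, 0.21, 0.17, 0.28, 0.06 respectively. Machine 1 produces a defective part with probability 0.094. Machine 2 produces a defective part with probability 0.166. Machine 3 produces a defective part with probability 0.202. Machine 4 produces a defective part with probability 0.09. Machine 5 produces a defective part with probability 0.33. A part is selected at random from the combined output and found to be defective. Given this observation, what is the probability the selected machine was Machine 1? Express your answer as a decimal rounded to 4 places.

Posterior probability ≈ 0.1873

P(defective|M1) = 0.094; P(defective|M2) = 0.166; P(defective|M3) = 0.202; P(defective|M4) = 0.09; P(defective|M5) = 0.33.
Prior × likelihood for each source: 0.28·0.094=0.02632, 0.21·0.166=0.03486, 0.17·0.202=0.03434, 0.28·0.09=0.02520, 0.06·0.33=0.01980. Summing gives P(defective) = 0.14052.
P(Machine 1 | defective) = 0.02632 / 0.14052 = 0.1873.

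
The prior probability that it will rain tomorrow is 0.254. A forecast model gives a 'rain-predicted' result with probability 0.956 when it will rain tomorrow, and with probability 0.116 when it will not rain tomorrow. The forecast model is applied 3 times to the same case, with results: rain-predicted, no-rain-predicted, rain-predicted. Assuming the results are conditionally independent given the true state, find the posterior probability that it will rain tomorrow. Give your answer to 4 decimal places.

Posterior P(H) ≈ 0.5351

With H the event that it will rain tomorrow, the joint likelihood of the observed sequence is P(data|H) = 0.956·0.044·0.956 = 0.040213 and P(data|¬H) = 0.116·0.884·0.116 = 0.011895.
Bayes: P(H|data) = 0.254·0.040213 / (0.254·0.040213 + 0.746·0.011895) = 0.010214/0.019088 = 0.5351.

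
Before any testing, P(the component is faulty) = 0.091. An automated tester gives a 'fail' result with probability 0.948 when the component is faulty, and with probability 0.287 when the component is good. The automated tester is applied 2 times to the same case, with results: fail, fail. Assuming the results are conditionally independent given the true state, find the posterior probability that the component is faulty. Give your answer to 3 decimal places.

Let H be the event that the component is faulty; start with P(H) = 0.091. P('fail'|H) = 0.948, P('fail'|¬H) = 0.287.
Update on result 1 ('fail'): P(H) ← 0.948·0.0910 / (0.948·0.0910 + 0.287·0.9090) = 0.086268/0.34715 = 0.2485.
Update on result 2 ('fail'): P(H) ← 0.948·0.2485 / (0.948·0.2485 + 0.287·0.7515) = 0.23558/0.45126 = 0.5221.

Posterior P(H) ≈ 0.522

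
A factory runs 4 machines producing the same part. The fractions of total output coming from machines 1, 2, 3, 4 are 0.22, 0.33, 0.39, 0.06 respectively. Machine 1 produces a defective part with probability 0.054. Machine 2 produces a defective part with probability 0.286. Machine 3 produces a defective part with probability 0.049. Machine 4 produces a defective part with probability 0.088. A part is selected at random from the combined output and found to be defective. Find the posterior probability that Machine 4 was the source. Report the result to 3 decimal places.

Posterior probability ≈ 0.040

P(defective|M1) = 0.054; P(defective|M2) = 0.286; P(defective|M3) = 0.049; P(defective|M4) = 0.088.
Prior × likelihood for each source: 0.22·0.054=0.01188, 0.33·0.286=0.09438, 0.39·0.049=0.01911, 0.06·0.088=0.005280. Summing gives P(defective) = 0.13065.
P(Machine 4 | defective) = 0.005280 / 0.13065 = 0.040.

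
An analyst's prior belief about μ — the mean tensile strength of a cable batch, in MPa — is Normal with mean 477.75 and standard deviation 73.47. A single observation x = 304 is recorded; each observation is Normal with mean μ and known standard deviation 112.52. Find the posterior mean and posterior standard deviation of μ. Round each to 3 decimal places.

Posterior mean ≈ 425.815; posterior SD ≈ 61.517

Prior precision 1/τ₀² = 1/73.47² = 0.00018526; data precision n/σ² = 1/112.52² = 0.00007898.
Posterior precision = 0.00018526 + 0.00007898 = 0.00026424, giving posterior SD = 1/√0.00026424 = 61.517.
Posterior mean = (0.00018526·477.75 + 0.00007898·304) / 0.00026424 = 425.815.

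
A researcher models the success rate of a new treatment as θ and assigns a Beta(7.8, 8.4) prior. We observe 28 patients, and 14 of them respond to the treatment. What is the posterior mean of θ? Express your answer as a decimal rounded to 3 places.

Observing 14 successes and 14 failures updates Beta(7.8, 8.4) by adding the success and failure counts to the two shape parameters: α = 7.8+14 = 21.8, β = 8.4+14 = 22.4.
Posterior mean = α/(α+β) = 21.8/44.2 = 0.493.

Posterior mean ≈ 0.493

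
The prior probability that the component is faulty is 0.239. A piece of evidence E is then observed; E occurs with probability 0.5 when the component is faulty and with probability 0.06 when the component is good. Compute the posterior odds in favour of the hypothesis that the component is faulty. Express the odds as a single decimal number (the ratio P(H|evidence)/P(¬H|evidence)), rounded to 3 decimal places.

Posterior odds ≈ 2.617

Prior odds = 0.239/(1−0.239) = 0.31406.
Likelihood ratio for E = 0.5/0.06 = 8.3333.
Posterior odds = prior odds × LR = 2.6172.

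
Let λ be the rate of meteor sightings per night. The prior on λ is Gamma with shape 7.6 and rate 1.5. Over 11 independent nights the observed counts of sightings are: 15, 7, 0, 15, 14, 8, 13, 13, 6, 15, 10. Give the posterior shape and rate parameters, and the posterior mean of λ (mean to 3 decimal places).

The Poisson likelihood adds the total count to the shape and the number of exposure periods to the rate. Here ∑xᵢ = 116 and n = 11, so shape 7.6→123.6 and rate 1.5→12.5.
E[λ | data] = 123.6/12.5 = 9.888.

Posterior: Gamma(shape=123.6, rate=12.5); mean ≈ 9.888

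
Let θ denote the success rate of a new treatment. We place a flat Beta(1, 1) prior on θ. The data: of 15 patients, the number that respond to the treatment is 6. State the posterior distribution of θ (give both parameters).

Posterior: Beta(7, 10)

The binomial likelihood is conjugate to the Beta prior: with 6 successes and 9 failures, the posterior is Beta(1+6, 1+9) = Beta(7, 10).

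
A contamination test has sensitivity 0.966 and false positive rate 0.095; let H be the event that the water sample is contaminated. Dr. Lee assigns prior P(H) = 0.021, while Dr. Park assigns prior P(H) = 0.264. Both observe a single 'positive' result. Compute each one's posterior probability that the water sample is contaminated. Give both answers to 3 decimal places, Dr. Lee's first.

Dr. Lee: 0.179; Dr. Park: 0.785

P('+'|H) = 0.966, P('+'|¬H) = 0.095.
Dr. Lee: numerator 0.966·0.021 = 0.020286; evidence = 0.020286+0.095·0.979 = 0.11329; posterior = 0.179.
Dr. Park: numerator 0.966·0.264 = 0.25502; evidence = 0.25502+0.095·0.736 = 0.32494; posterior = 0.785.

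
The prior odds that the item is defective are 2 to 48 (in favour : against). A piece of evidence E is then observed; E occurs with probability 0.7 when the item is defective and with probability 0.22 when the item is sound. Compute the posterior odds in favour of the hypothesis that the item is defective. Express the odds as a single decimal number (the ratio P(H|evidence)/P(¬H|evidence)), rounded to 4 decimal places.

Posterior odds ≈ 0.1326

Prior odds = 2/48 = 0.041667.
Likelihood ratio for E = 0.7/0.22 = 3.1818.
Posterior odds = prior odds × LR = 0.13258.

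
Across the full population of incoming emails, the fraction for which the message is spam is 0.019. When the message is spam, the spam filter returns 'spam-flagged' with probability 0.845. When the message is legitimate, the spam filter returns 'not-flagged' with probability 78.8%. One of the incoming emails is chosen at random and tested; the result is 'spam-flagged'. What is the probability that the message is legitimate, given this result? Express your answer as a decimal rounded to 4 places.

P(¬H | E) ≈ 0.9283

Write H for 'the message is spam'. Prior odds H:¬H = 0.019/0.981 = 0.019368. For the 'spam-flagged' outcome, the likelihood ratio is 0.845/0.212 = 3.9858.
Posterior odds = 0.019368 × 3.9858 = 0.077198, so P(H|E) = 0.077198/(1+0.077198) = 0.0717. Then P(¬H|E) = 1 − 0.0717 = 0.9283.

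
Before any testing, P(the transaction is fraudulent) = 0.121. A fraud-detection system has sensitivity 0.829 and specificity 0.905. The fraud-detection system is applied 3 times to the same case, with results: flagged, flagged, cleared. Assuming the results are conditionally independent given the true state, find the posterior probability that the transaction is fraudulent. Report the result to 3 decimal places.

Posterior P(H) ≈ 0.665

Let H be the event that the transaction is fraudulent; start with P(H) = 0.121. P('flagged'|H) = 0.829, P('flagged'|¬H) = 0.095.
Update on result 1 ('flagged'): P(H) ← 0.829·0.1210 / (0.829·0.1210 + 0.095·0.8790) = 0.10031/0.18381 = 0.5457.
Update on result 2 ('flagged'): P(H) ← 0.829·0.5457 / (0.829·0.5457 + 0.095·0.4543) = 0.45239/0.49555 = 0.9129.
Update on result 3 ('cleared'): P(H) ← 0.171·0.9129 / (0.171·0.9129 + 0.905·0.0871) = 0.15611/0.23492 = 0.6645.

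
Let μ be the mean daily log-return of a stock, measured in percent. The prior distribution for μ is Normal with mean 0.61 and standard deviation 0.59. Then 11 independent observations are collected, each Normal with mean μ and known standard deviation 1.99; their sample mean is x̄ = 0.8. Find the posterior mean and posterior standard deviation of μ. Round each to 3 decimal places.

With known σ, the Normal prior is conjugate. Weight on the data is w = (n/σ²)/(n/σ² + 1/τ₀²) = 2.77771/(2.77771+2.87274) = 0.49159.
Posterior mean = w·x̄ + (1−w)·μ₀ = 0.49159·0.8 + 0.50841·0.61 = 0.703. Posterior variance = 1/(2.77771+2.87274) = 0.176977, so SD = 0.421.

Posterior mean ≈ 0.703; posterior SD ≈ 0.421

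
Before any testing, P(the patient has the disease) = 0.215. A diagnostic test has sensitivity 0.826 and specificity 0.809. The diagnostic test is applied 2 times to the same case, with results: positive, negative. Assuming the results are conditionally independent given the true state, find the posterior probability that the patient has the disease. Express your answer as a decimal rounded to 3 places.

Posterior P(H) ≈ 0.203

Let H be the event that the patient has the disease; start with P(H) = 0.215. P('positive'|H) = 0.826, P('positive'|¬H) = 0.191.
Update on result 1 ('positive'): P(H) ← 0.826·0.2150 / (0.826·0.2150 + 0.191·0.7850) = 0.17759/0.32753 = 0.5422.
Update on result 2 ('negative'): P(H) ← 0.174·0.5422 / (0.174·0.5422 + 0.809·0.4578) = 0.094346/0.46469 = 0.2030.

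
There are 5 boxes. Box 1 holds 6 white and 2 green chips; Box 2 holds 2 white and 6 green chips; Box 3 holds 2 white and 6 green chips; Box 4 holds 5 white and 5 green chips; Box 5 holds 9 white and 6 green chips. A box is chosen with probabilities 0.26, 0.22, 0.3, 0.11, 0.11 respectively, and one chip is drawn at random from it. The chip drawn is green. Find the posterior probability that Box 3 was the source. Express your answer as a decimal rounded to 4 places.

Posterior probability ≈ 0.4061

Tabulate prior·likelihood by source: [1] prior 0.26, lik 0.25, product 0.06500; [2] prior 0.22, lik 0.75, product 0.1650; [3] prior 0.3, lik 0.75, product 0.2250; [4] prior 0.11, lik 0.5, product 0.05500; [5] prior 0.11, lik 0.4, product 0.04400.
Normalizing constant = 0.55400; the posterior for Box 3 is its product over the sum, 0.2250/0.55400 = 0.4061.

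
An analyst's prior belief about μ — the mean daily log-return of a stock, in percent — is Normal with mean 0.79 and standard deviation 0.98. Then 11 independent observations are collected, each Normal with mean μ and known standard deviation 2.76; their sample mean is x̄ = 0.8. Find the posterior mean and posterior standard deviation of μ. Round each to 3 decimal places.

Posterior mean ≈ 0.796; posterior SD ≈ 0.634

With known σ, the Normal prior is conjugate. Weight on the data is w = (n/σ²)/(n/σ² + 1/τ₀²) = 1.44402/(1.44402+1.04123) = 0.58104.
Posterior mean = w·x̄ + (1−w)·μ₀ = 0.58104·0.8 + 0.41896·0.79 = 0.796. Posterior variance = 1/(1.44402+1.04123) = 0.402373, so SD = 0.634.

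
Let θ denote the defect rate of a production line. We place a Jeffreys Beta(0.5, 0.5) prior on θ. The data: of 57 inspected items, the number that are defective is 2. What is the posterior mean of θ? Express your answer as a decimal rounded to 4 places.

Posterior mean ≈ 0.0431

The binomial likelihood is conjugate to the Beta prior: with 2 successes and 55 failures, the posterior is Beta(0.5+2, 0.5+55) = Beta(2.5, 55.5).
E[θ | data] = 2.5/(2.5+55.5) = 0.0431.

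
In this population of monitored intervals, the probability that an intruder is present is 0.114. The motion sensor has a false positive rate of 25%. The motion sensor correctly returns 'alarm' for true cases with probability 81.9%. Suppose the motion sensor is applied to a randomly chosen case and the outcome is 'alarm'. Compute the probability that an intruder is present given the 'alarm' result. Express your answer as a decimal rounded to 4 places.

Let H be the event that an intruder is present. P(H) = 0.114, so P(¬H) = 0.886. With E the 'alarm' result, P(E|H) = 0.819 and P(E|¬H) = 0.25.
P(E) = 0.819·0.114 + 0.25·0.886 = 0.093366 + 0.22150 = 0.31487.
By Bayes' theorem, P(H|E) = 0.093366 / 0.31487 = 0.2965.

P(H | E) ≈ 0.2965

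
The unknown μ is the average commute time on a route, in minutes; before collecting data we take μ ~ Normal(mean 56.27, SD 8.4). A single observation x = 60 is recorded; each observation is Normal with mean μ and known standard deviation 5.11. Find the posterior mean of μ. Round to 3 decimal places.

Posterior mean ≈ 58.992

Prior precision 1/τ₀² = 1/8.4² = 0.0141723; data precision n/σ² = 1/5.11² = 0.0382964.
Posterior precision = 0.0141723 + 0.0382964 = 0.0524688.
Posterior mean = (0.0141723·56.27 + 0.0382964·60) / 0.0524688 = 58.992.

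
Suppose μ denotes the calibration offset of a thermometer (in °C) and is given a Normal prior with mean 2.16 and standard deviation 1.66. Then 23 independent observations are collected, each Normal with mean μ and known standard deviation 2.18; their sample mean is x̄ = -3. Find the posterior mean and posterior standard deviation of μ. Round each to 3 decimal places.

Posterior mean ≈ -2.640; posterior SD ≈ 0.438

Prior precision 1/τ₀² = 1/1.66² = 0.362897; data precision n/σ² = 23/2.18² = 4.83966.
Posterior precision = 0.362897 + 4.83966 = 5.20256, giving posterior SD = 1/√5.20256 = 0.438.
Posterior mean = (0.362897·2.16 + 4.83966·-3) / 5.20256 = -2.640.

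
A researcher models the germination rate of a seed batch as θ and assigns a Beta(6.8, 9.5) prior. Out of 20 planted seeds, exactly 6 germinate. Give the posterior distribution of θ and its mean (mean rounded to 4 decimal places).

Posterior: Beta(12.8, 23.5); mean ≈ 0.3526

Observing 6 successes and 14 failures updates Beta(6.8, 9.5) by adding the success and failure counts to the two shape parameters: α = 6.8+6 = 12.8, β = 9.5+14 = 23.5.
Posterior mean = α/(α+β) = 12.8/36.3 = 0.3526.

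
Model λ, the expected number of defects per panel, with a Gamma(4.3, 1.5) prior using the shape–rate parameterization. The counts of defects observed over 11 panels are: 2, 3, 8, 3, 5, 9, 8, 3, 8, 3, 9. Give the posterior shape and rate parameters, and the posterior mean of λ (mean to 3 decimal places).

The Poisson likelihood adds the total count to the shape and the number of exposure periods to the rate. Here ∑xᵢ = 61 and n = 11, so shape 4.3→65.3 and rate 1.5→12.5.
Posterior mean = shape/rate = 65.3/12.5 = 5.224.

Posterior: Gamma(shape=65.3, rate=12.5); mean ≈ 5.224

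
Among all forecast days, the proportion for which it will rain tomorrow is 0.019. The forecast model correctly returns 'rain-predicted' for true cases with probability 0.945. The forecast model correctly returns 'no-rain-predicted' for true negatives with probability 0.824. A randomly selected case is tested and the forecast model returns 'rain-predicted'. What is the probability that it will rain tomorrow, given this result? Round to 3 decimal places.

Write H for 'it will rain tomorrow'. Prior odds H:¬H = 0.019/0.981 = 0.019368. For the 'rain-predicted' outcome, the likelihood ratio is 0.945/0.176 = 5.3693.
Posterior odds = 0.019368 × 5.3693 = 0.10399, so P(H|E) = 0.10399/(1+0.10399) = 0.094.

P(H | E) ≈ 0.094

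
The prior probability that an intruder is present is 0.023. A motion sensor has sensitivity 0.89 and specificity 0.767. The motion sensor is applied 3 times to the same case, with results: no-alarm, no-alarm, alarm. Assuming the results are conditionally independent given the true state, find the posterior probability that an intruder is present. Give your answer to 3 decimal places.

Posterior P(H) ≈ 0.002

Let H be the event that an intruder is present; start with P(H) = 0.023. P('alarm'|H) = 0.89, P('alarm'|¬H) = 0.233.
Update on result 1 ('no-alarm'): P(H) ← 0.11·0.0230 / (0.11·0.0230 + 0.767·0.9770) = 0.0025300/0.75189 = 0.0034.
Update on result 2 ('no-alarm'): P(H) ← 0.11·0.0034 / (0.11·0.0034 + 0.767·0.9966) = 0.00037013/0.76479 = 0.0005.
Update on result 3 ('alarm'): P(H) ← 0.89·0.0005 / (0.89·0.0005 + 0.233·0.9995) = 0.00043073/0.23332 = 0.0018.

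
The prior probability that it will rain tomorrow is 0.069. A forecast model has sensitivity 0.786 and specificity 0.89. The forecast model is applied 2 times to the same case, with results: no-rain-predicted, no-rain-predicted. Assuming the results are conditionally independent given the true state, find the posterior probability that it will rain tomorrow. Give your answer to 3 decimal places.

With H the event that it will rain tomorrow, the joint likelihood of the observed sequence is P(data|H) = 0.214·0.214 = 0.045796 and P(data|¬H) = 0.89·0.89 = 0.79210.
Bayes: P(H|data) = 0.069·0.045796 / (0.069·0.045796 + 0.931·0.79210) = 0.0031599/0.74061 = 0.0043.

Posterior P(H) ≈ 0.004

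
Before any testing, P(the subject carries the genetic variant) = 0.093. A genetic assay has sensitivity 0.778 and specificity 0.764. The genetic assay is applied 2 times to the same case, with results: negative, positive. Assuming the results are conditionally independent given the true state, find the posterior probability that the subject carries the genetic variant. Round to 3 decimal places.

Posterior P(H) ≈ 0.089

Let H be the event that the subject carries the genetic variant; start with P(H) = 0.093. P('positive'|H) = 0.778, P('positive'|¬H) = 0.236.
Update on result 1 ('negative'): P(H) ← 0.222·0.0930 / (0.222·0.0930 + 0.764·0.9070) = 0.020646/0.71359 = 0.0289.
Update on result 2 ('positive'): P(H) ← 0.778·0.0289 / (0.778·0.0289 + 0.236·0.9711) = 0.022509/0.25168 = 0.0894.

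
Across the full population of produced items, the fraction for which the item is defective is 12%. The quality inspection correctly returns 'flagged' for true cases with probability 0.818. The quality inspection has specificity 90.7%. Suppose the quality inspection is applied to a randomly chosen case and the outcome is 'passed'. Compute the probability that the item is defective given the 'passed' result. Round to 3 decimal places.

Let H be the event that the item is defective. P(H) = 0.12, so P(¬H) = 0.88. With E the 'passed' result, P(E|H) = 0.182 and P(E|¬H) = 0.907.
P(E) = 0.182·0.12 + 0.907·0.88 = 0.021840 + 0.79816 = 0.82000.
By Bayes' theorem, P(H|E) = 0.021840 / 0.82000 = 0.027.

P(H | E) ≈ 0.027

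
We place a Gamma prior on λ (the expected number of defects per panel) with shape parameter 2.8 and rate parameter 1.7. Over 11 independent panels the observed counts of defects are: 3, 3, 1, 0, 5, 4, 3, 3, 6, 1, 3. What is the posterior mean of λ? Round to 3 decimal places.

Total count ∑xᵢ = 32 over n = 11 panels.
Gamma is conjugate to the Poisson likelihood: posterior is Gamma(shape = 2.8+32 = 34.8, rate = 1.7+11 = 12.7).
Posterior mean = shape/rate = 34.8/12.7 = 2.740.

Posterior mean ≈ 2.740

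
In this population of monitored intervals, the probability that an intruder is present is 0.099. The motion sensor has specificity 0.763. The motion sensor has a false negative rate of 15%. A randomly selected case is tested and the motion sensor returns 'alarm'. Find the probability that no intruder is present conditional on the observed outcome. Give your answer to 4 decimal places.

P(¬H | E) ≈ 0.7173

Let H be the event that an intruder is present. P(H) = 0.099, so P(¬H) = 0.901. With E the 'alarm' result, P(E|H) = 0.85 and P(E|¬H) = 0.237.
P(E) = 0.85·0.099 + 0.237·0.901 = 0.084150 + 0.21354 = 0.29769.
By Bayes' theorem, P(H|E) = 0.084150 / 0.29769 = 0.2827. Hence P(¬H|E) = 1 − 0.2827 = 0.7173.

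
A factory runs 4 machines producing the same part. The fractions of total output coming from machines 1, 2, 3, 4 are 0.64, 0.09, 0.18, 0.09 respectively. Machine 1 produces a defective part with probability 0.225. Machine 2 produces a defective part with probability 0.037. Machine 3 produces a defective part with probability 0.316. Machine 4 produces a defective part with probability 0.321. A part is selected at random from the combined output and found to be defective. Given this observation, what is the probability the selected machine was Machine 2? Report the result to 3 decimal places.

Posterior probability ≈ 0.014

P(defective|M1) = 0.225; P(defective|M2) = 0.037; P(defective|M3) = 0.316; P(defective|M4) = 0.321.
Prior × likelihood for each source: 0.64·0.225=0.1440, 0.09·0.037=0.003330, 0.18·0.316=0.05688, 0.09·0.321=0.02889. Summing gives P(defective) = 0.23310.
P(Machine 2 | defective) = 0.003330 / 0.23310 = 0.014.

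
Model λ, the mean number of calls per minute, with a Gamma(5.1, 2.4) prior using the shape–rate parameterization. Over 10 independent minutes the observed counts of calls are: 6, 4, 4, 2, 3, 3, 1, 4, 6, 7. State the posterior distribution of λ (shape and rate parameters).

Posterior: Gamma(shape=45.1, rate=12.4)

Total count ∑xᵢ = 40 over n = 10 minutes.
Gamma is conjugate to the Poisson likelihood: posterior is Gamma(shape = 5.1+40 = 45.1, rate = 2.4+10 = 12.4).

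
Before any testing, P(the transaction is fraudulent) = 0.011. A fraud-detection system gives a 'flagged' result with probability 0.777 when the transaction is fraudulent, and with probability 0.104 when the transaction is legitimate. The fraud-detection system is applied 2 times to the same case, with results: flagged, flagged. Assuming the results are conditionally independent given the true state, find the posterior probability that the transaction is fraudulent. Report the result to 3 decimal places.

Posterior P(H) ≈ 0.383

Let H be the event that the transaction is fraudulent; start with P(H) = 0.011. P('flagged'|H) = 0.777, P('flagged'|¬H) = 0.104.
Update on result 1 ('flagged'): P(H) ← 0.777·0.0110 / (0.777·0.0110 + 0.104·0.9890) = 0.0085470/0.11140 = 0.0767.
Update on result 2 ('flagged'): P(H) ← 0.777·0.0767 / (0.777·0.0767 + 0.104·0.9233) = 0.059613/0.15563 = 0.3830.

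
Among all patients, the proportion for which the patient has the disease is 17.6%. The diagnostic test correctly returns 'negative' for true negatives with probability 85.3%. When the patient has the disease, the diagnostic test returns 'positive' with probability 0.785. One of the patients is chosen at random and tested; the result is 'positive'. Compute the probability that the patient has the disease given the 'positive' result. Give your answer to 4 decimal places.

Let H be the event that the patient has the disease. P(H) = 0.176, so P(¬H) = 0.824. With E the 'positive' result, P(E|H) = 0.785 and P(E|¬H) = 0.147.
P(E) = 0.785·0.176 + 0.147·0.824 = 0.13816 + 0.12113 = 0.25929.
By Bayes' theorem, P(H|E) = 0.13816 / 0.25929 = 0.5328.

P(H | E) ≈ 0.5328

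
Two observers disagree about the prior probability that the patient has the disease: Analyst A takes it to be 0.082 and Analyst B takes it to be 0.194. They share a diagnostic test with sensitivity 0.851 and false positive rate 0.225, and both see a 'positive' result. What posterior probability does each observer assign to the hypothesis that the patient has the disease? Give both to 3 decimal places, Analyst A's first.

The likelihood ratio for a 'positive' result is 0.851/0.225 = 3.7822.
Analyst A: prior odds 0.082/0.918 = 0.089325; posterior odds 0.33785; posterior probability 0.253.
Analyst B: prior odds 0.194/0.806 = 0.24069; posterior odds 0.91036; posterior probability 0.477.

Analyst A: 0.253; Analyst B: 0.477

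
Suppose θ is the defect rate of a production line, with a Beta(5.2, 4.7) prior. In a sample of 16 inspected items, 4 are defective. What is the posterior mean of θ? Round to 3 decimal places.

Posterior mean ≈ 0.355

The binomial likelihood is conjugate to the Beta prior: with 4 successes and 12 failures, the posterior is Beta(5.2+4, 4.7+12) = Beta(9.2, 16.7).
E[θ | data] = 9.2/(9.2+16.7) = 0.355.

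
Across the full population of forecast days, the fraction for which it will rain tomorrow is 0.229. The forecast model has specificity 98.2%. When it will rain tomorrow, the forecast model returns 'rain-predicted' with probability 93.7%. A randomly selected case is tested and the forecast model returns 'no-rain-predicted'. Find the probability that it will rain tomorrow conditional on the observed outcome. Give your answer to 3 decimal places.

P(H | E) ≈ 0.019

Let H be the event that it will rain tomorrow. P(H) = 0.229, so P(¬H) = 0.771. With E the 'no-rain-predicted' result, P(E|H) = 0.063 and P(E|¬H) = 0.982.
P(E) = 0.063·0.229 + 0.982·0.771 = 0.014427 + 0.75712 = 0.77155.
By Bayes' theorem, P(H|E) = 0.014427 / 0.77155 = 0.019.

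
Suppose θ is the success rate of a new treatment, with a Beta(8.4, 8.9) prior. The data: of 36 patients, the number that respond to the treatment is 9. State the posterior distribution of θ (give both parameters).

Posterior: Beta(17.4, 35.9)

Observing 9 successes and 27 failures updates Beta(8.4, 8.9) by adding the success and failure counts to the two shape parameters: α = 8.4+9 = 17.4, β = 8.9+27 = 35.9.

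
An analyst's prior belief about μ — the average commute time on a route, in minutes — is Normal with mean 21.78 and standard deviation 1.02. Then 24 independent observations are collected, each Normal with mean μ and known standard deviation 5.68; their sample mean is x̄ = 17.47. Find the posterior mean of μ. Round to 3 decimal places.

Prior precision 1/τ₀² = 1/1.02² = 0.961169; data precision n/σ² = 24/5.68² = 0.743900.
Posterior precision = 0.961169 + 0.743900 = 1.70507.
Posterior mean = (0.961169·21.78 + 0.743900·17.47) / 1.70507 = 19.900.

Posterior mean ≈ 19.900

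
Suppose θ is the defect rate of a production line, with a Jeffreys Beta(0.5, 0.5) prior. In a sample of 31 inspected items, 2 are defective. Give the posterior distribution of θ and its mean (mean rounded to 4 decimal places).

Posterior: Beta(2.5, 29.5); mean ≈ 0.0781

The binomial likelihood is conjugate to the Beta prior: with 2 successes and 29 failures, the posterior is Beta(0.5+2, 0.5+29) = Beta(2.5, 29.5).
E[θ | data] = 2.5/(2.5+29.5) = 0.0781.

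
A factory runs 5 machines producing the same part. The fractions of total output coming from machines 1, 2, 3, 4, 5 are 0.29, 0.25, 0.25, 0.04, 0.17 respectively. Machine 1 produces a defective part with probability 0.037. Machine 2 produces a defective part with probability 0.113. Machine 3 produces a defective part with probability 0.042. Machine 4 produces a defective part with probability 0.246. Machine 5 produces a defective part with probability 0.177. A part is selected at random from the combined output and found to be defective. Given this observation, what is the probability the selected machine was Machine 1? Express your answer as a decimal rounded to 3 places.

P(defective|M1) = 0.037; P(defective|M2) = 0.113; P(defective|M3) = 0.042; P(defective|M4) = 0.246; P(defective|M5) = 0.177.
Prior × likelihood for each source: 0.29·0.037=0.01073, 0.25·0.113=0.02825, 0.25·0.042=0.01050, 0.04·0.246=0.009840, 0.17·0.177=0.03009. Summing gives P(defective) = 0.089410.
P(Machine 1 | defective) = 0.01073 / 0.089410 = 0.120.

Posterior probability ≈ 0.120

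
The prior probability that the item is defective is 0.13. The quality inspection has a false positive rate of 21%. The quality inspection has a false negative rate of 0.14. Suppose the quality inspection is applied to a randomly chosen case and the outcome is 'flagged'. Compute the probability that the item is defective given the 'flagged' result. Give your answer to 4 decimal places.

P(H | E) ≈ 0.3796

Write H for 'the item is defective'. Prior odds H:¬H = 0.13/0.87 = 0.14943. For the 'flagged' outcome, the likelihood ratio is 0.86/0.21 = 4.0952.
Posterior odds = 0.14943 × 4.0952 = 0.61193, so P(H|E) = 0.61193/(1+0.61193) = 0.3796.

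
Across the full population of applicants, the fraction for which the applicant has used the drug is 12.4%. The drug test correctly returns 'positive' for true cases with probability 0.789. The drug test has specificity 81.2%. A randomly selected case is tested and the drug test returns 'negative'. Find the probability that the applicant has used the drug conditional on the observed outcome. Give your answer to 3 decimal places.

Write H for 'the applicant has used the drug'. Prior odds H:¬H = 0.124/0.876 = 0.14155. For the 'negative' outcome, the likelihood ratio is 0.211/0.812 = 0.25985.
Posterior odds = 0.14155 × 0.25985 = 0.036783, so P(H|E) = 0.036783/(1+0.036783) = 0.035.

P(H | E) ≈ 0.035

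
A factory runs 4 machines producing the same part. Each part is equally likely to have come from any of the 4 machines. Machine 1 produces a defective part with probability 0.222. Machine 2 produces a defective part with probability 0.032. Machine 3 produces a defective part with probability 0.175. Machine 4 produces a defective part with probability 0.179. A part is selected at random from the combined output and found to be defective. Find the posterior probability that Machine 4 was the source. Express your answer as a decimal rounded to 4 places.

Posterior probability ≈ 0.2944

P(defective|M1) = 0.222; P(defective|M2) = 0.032; P(defective|M3) = 0.175; P(defective|M4) = 0.179.
Prior × likelihood for each source: 0.25·0.222=0.05550, 0.25·0.032=0.008000, 0.25·0.175=0.04375, 0.25·0.179=0.04475. Summing gives P(defective) = 0.15200.
P(Machine 4 | defective) = 0.04475 / 0.15200 = 0.2944.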